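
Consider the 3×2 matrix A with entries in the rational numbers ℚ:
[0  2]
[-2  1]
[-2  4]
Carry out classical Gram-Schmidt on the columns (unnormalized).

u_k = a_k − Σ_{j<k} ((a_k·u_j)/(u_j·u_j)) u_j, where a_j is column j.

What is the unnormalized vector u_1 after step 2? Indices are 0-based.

Step 1: u_0 = a_0 = (0, -2, -2).
Step 2: u_1 = a_1 − (-5/4)·u_0 = (2, -3/2, 3/2).

u_1 = (2, -3/2, 3/2)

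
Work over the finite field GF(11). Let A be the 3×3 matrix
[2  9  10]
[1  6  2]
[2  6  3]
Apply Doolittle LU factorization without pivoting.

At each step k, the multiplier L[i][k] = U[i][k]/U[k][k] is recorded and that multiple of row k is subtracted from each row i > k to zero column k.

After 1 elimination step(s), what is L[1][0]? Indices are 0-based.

L[1][0] = 6

Step 1: pivot at (0,0) is 2.
  row1 ← row1 − (6)·row0  ⇒  L[1][0]=6, U row1=(0, 7, 8)
  row2 ← row2 − (1)·row0  ⇒  L[2][0]=1, U row2=(0, 8, 4)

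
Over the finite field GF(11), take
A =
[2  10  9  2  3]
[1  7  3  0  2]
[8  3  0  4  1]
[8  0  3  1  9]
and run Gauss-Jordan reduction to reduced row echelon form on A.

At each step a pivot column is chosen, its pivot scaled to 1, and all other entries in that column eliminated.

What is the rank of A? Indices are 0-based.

[1] R0 /= 2  ⇒  (1, 5, 10, 1, 7)
     R1 -= 1·R0  ⇒  (0, 2, 4, 10, 6)
     R2 -= 8·R0  ⇒  (0, 7, 8, 7, 0)
     R3 -= 8·R0  ⇒  (0, 4, 0, 4, 8)
[2] R1 /= 2  ⇒  (0, 1, 2, 5, 3)
     R0 -= 5·R1  ⇒  (1, 0, 0, 9, 3)
     R2 -= 7·R1  ⇒  (0, 0, 5, 5, 1)
     R3 -= 4·R1  ⇒  (0, 0, 3, 6, 7)
[3] R2 /= 5  ⇒  (0, 0, 1, 1, 9)
     R1 -= 2·R2  ⇒  (0, 1, 0, 3, 7)
     R3 -= 3·R2  ⇒  (0, 0, 0, 3, 2)
[4] R3 /= 3  ⇒  (0, 0, 0, 1, 8)
     R0 -= 9·R3  ⇒  (1, 0, 0, 0, 8)
     R1 -= 3·R3  ⇒  (0, 1, 0, 0, 5)
     R2 -= 1·R3  ⇒  (0, 0, 1, 0, 1)

rank = 4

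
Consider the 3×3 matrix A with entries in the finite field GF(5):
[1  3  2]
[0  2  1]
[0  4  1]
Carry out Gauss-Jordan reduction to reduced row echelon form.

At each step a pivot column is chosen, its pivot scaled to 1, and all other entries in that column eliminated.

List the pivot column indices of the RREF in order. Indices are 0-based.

[1] R0 /= 1  ⇒  (1, 3, 2)
[2] R1 /= 2  ⇒  (0, 1, 3)
     R0 -= 3·R1  ⇒  (1, 0, 3)
     R2 -= 4·R1  ⇒  (0, 0, 4)
[3] R2 /= 4  ⇒  (0, 0, 1)
     R0 -= 3·R2  ⇒  (1, 0, 0)
     R1 -= 3·R2  ⇒  (0, 1, 0)

pivot columns: 0, 1, 2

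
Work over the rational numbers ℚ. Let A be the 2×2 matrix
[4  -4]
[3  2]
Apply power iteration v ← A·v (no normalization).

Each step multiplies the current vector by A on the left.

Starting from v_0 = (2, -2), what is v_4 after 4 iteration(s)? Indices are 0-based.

v_4 = (-1024, 592)

v_0 = (2, -2).
v_1 = A·v_0 = (16, 2).
v_2 = A·v_1 = (56, 52).
v_3 = A·v_2 = (16, 272).
v_4 = A·v_3 = (-1024, 592).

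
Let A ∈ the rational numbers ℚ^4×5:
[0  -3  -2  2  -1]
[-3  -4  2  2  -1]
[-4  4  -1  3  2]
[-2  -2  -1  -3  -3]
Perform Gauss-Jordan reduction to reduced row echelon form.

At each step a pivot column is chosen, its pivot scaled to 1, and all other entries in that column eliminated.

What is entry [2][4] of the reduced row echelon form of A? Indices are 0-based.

M[2][4] = 143/510

pivot(0,0): swap R0↔R1
pivot(0,0)=-3: scale R0 → (1, 4/3, -2/3, -2/3, 1/3)
  clear (2,0): R2 −= (-4)R0 → (0, 28/3, -11/3, 1/3, 10/3)
  clear (3,0): R3 −= (-2)R0 → (0, 2/3, -7/3, -13/3, -7/3)
pivot(1,1)=-3: scale R1 → (0, 1, 2/3, -2/3, 1/3)
  clear (0,1): R0 −= (4/3)R1 → (1, 0, -14/9, 2/9, -1/9)
  clear (2,1): R2 −= (28/3)R1 → (0, 0, -89/9, 59/9, 2/9)
  clear (3,1): R3 −= (2/3)R1 → (0, 0, -25/9, -35/9, -23/9)
pivot(2,2)=-89/9: scale R2 → (0, 0, 1, -59/89, -2/89)
  clear (0,2): R0 −= (-14/9)R2 → (1, 0, 0, -72/89, -13/89)
  clear (1,2): R1 −= (2/3)R2 → (0, 1, 0, -20/89, 31/89)
  clear (3,2): R3 −= (-25/9)R2 → (0, 0, 0, -510/89, -233/89)
pivot(3,3)=-510/89: scale R3 → (0, 0, 0, 1, 233/510)
  clear (0,3): R0 −= (-72/89)R3 → (1, 0, 0, 0, 19/85)
  clear (1,3): R1 −= (-20/89)R3 → (0, 1, 0, 0, 23/51)
  clear (2,3): R2 −= (-59/89)R3 → (0, 0, 1, 0, 143/510)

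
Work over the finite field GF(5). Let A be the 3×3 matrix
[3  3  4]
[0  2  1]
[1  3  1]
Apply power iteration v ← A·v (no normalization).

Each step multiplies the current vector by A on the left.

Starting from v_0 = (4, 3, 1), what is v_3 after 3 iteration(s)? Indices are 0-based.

v_3 = (0, 1, 1)

v_0 = (4, 3, 1).
v_1 = A·v_0 = (0, 2, 4).
v_2 = A·v_1 = (2, 3, 0).
v_3 = A·v_2 = (0, 1, 1).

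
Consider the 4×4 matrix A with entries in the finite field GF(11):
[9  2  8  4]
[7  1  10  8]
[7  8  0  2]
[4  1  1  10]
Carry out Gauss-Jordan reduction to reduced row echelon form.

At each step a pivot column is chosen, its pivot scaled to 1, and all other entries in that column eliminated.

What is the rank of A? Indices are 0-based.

rank = 4

pivot(0,0)=9: scale R0 → (1, 10, 7, 9)
  clear (1,0): R1 −= (7)R0 → (0, 8, 5, 0)
  clear (2,0): R2 −= (7)R0 → (0, 4, 6, 5)
  clear (3,0): R3 −= (4)R0 → (0, 5, 6, 7)
pivot(1,1)=8: scale R1 → (0, 1, 2, 0)
  clear (0,1): R0 −= (10)R1 → (1, 0, 9, 9)
  clear (2,1): R2 −= (4)R1 → (0, 0, 9, 5)
  clear (3,1): R3 −= (5)R1 → (0, 0, 7, 7)
pivot(2,2)=9: scale R2 → (0, 0, 1, 3)
  clear (0,2): R0 −= (9)R2 → (1, 0, 0, 4)
  clear (1,2): R1 −= (2)R2 → (0, 1, 0, 5)
  clear (3,2): R3 −= (7)R2 → (0, 0, 0, 8)
pivot(3,3)=8: scale R3 → (0, 0, 0, 1)
  clear (0,3): R0 −= (4)R3 → (1, 0, 0, 0)
  clear (1,3): R1 −= (5)R3 → (0, 1, 0, 0)
  clear (2,3): R2 −= (3)R3 → (0, 0, 1, 0)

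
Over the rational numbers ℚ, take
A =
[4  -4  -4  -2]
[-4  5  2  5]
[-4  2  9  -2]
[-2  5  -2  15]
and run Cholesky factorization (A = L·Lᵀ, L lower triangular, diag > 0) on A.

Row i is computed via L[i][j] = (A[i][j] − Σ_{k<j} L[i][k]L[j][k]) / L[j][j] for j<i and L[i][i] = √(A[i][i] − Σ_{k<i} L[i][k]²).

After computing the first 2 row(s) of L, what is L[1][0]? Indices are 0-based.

Step 1: L[0][0] = √(4) = 2.
  L[1][0] = (-4) / L[0][0] = -2.
Step 2: L[1][1] = √(1) = 1.

L[1][0] = -2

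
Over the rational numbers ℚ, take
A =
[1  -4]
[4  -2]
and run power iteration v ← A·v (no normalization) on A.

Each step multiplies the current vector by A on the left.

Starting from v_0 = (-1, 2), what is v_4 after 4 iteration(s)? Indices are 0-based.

v_0 = (-1, 2).
v_1 = A·v_0 = (-9, -8).
v_2 = A·v_1 = (23, -20).
v_3 = A·v_2 = (103, 132).
v_4 = A·v_3 = (-425, 148).

v_4 = (-425, 148)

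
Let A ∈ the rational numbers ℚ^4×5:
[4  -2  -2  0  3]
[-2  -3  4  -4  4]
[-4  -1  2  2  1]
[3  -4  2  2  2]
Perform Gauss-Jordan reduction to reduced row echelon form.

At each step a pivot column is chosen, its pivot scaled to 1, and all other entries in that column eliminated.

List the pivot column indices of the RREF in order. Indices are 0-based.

[1] R0 /= 4  ⇒  (1, -1/2, -1/2, 0, 3/4)
     R1 -= -2·R0  ⇒  (0, -4, 3, -4, 11/2)
     R2 -= -4·R0  ⇒  (0, -3, 0, 2, 4)
     R3 -= 3·R0  ⇒  (0, -5/2, 7/2, 2, -1/4)
[2] R1 /= -4  ⇒  (0, 1, -3/4, 1, -11/8)
     R0 -= -1/2·R1  ⇒  (1, 0, -7/8, 1/2, 1/16)
     R2 -= -3·R1  ⇒  (0, 0, -9/4, 5, -1/8)
     R3 -= -5/2·R1  ⇒  (0, 0, 13/8, 9/2, -59/16)
[3] R2 /= -9/4  ⇒  (0, 0, 1, -20/9, 1/18)
     R0 -= -7/8·R2  ⇒  (1, 0, 0, -13/9, 1/9)
     R1 -= -3/4·R2  ⇒  (0, 1, 0, -2/3, -4/3)
     R3 -= 13/8·R2  ⇒  (0, 0, 0, 73/9, -34/9)
[4] R3 /= 73/9  ⇒  (0, 0, 0, 1, -34/73)
     R0 -= -13/9·R3  ⇒  (1, 0, 0, 0, -41/73)
     R1 -= -2/3·R3  ⇒  (0, 1, 0, 0, -120/73)
     R2 -= -20/9·R3  ⇒  (0, 0, 1, 0, -143/146)

pivot columns: 0, 1, 2, 3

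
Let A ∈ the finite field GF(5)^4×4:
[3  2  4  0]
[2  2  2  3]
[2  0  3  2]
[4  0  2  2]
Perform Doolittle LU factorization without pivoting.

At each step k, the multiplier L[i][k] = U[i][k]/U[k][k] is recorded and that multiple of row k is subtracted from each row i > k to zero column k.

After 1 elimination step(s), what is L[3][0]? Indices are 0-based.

k=0: U[0][0]=3
  eliminate (1,0): mult=4, new row 1: (0, 4, 1, 3); set L[1][0]=4
  eliminate (2,0): mult=4, new row 2: (0, 2, 2, 2); set L[2][0]=4
  eliminate (3,0): mult=3, new row 3: (0, 4, 0, 2); set L[3][0]=3

L[3][0] = 3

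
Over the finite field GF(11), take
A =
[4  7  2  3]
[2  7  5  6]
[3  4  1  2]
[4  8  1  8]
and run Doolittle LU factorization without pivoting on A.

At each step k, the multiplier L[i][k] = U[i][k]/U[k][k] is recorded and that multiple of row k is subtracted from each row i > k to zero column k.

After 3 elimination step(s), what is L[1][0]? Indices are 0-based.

L[1][0] = 6

[col 0] pivot 4
  R1 -= 6*R0 → (0, 9, 4, 10)  (L[1][0] := 6)
  R2 -= 9*R0 → (0, 7, 5, 8)  (L[2][0] := 9)
  R3 -= 1*R0 → (0, 1, 10, 5)  (L[3][0] := 1)
[col 1] pivot 9
  R2 -= 2*R1 → (0, 0, 8, 10)  (L[2][1] := 2)
  R3 -= 5*R1 → (0, 0, 1, 10)  (L[3][1] := 5)
[col 2] pivot 8
  R3 -= 7*R2 → (0, 0, 0, 6)  (L[3][2] := 7)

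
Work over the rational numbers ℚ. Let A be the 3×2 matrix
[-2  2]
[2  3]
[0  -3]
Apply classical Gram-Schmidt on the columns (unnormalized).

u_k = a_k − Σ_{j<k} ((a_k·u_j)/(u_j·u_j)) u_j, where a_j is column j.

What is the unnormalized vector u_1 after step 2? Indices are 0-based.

u_1 = (5/2, 5/2, -3)

Step 1: u_0 = a_0 = (-2, 2, 0).
Step 2: u_1 = a_1 − (1/4)·u_0 = (5/2, 5/2, -3).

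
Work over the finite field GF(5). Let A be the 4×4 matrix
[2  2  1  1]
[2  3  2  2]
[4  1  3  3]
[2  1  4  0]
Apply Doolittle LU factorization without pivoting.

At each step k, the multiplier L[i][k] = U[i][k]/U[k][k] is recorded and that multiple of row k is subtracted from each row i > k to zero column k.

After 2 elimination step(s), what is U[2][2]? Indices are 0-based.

U[2][2] = 4

[col 0] pivot 2
  R1 -= 1*R0 → (0, 1, 1, 1)  (L[1][0] := 1)
  R2 -= 2*R0 → (0, 2, 1, 1)  (L[2][0] := 2)
  R3 -= 1*R0 → (0, 4, 3, 4)  (L[3][0] := 1)
[col 1] pivot 1
  R2 -= 2*R1 → (0, 0, 4, 4)  (L[2][1] := 2)
  R3 -= 4*R1 → (0, 0, 4, 0)  (L[3][1] := 4)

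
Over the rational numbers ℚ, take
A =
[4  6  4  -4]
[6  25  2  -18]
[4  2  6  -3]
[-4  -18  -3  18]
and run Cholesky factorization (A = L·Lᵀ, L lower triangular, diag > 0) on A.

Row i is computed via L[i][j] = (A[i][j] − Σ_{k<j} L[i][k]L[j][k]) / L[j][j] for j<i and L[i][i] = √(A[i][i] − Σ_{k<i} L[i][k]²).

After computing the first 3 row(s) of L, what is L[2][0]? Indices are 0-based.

Step 1: L[0][0] = √(4) = 2.
  L[1][0] = (6) / L[0][0] = 3.
Step 2: L[1][1] = √(16) = 4.
  L[2][0] = (4) / L[0][0] = 2.
  L[2][1] = (-4) / L[1][1] = -1.
Step 3: L[2][2] = √(1) = 1.

L[2][0] = 2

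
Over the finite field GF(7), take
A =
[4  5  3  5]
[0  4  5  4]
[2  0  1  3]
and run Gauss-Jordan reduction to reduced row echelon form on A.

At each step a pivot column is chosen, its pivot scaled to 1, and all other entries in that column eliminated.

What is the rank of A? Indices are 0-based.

rank = 3

step 1: normalize row 0 (÷4) = (1, 3, 6, 3)
  row 2: subtract 2×row0 = (0, 1, 3, 4)
step 2: normalize row 1 (÷4) = (0, 1, 3, 1)
  row 0: subtract 3×row1 = (1, 0, 4, 0)
  row 2: subtract 1×row1 = (0, 0, 0, 3)
skip col 2 (zero from row 2)
step 3: normalize row 2 (÷3) = (0, 0, 0, 1)
  row 1: subtract 1×row2 = (0, 1, 3, 0)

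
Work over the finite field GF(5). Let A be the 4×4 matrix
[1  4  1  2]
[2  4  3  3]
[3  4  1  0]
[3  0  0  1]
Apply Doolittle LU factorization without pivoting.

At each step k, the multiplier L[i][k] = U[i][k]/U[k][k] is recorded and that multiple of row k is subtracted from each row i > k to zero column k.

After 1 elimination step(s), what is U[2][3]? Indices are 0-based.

U[2][3] = 4

k=0: U[0][0]=1
  eliminate (1,0): mult=2, new row 1: (0, 1, 1, 4); set L[1][0]=2
  eliminate (2,0): mult=3, new row 2: (0, 2, 3, 4); set L[2][0]=3
  eliminate (3,0): mult=3, new row 3: (0, 3, 2, 0); set L[3][0]=3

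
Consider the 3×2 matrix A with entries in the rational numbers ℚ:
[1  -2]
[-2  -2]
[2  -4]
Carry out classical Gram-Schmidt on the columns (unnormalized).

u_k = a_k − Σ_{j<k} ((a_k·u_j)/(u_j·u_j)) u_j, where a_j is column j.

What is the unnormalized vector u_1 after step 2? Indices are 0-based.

Step 1: u_0 = a_0 = (1, -2, 2).
Step 2: u_1 = a_1 − (-2/3)·u_0 = (-4/3, -10/3, -8/3).

u_1 = (-4/3, -10/3, -8/3)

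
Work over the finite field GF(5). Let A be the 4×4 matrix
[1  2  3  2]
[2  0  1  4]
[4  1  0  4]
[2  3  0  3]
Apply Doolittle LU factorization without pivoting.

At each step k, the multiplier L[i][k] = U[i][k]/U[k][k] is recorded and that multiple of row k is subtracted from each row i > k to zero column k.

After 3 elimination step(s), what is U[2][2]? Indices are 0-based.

U[2][2] = 3

k=0: U[0][0]=1
  eliminate (1,0): mult=2, new row 1: (0, 1, 0, 0); set L[1][0]=2
  eliminate (2,0): mult=4, new row 2: (0, 3, 3, 1); set L[2][0]=4
  eliminate (3,0): mult=2, new row 3: (0, 4, 4, 4); set L[3][0]=2
k=1: U[1][1]=1
  eliminate (2,1): mult=3, new row 2: (0, 0, 3, 1); set L[2][1]=3
  eliminate (3,1): mult=4, new row 3: (0, 0, 4, 4); set L[3][1]=4
k=2: U[2][2]=3
  eliminate (3,2): mult=3, new row 3: (0, 0, 0, 1); set L[3][2]=3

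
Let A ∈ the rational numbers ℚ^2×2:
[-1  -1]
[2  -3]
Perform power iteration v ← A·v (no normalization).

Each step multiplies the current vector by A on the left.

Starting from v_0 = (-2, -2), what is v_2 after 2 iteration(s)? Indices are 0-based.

v_0 = (-2, -2).
v_1 = A·v_0 = (4, 2).
v_2 = A·v_1 = (-6, 2).

v_2 = (-6, 2)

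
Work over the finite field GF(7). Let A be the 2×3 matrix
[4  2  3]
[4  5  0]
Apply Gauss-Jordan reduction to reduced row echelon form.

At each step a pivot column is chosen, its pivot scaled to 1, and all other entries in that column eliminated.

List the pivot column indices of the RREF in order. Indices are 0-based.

[1] R0 /= 4  ⇒  (1, 4, 6)
     R1 -= 4·R0  ⇒  (0, 3, 4)
[2] R1 /= 3  ⇒  (0, 1, 6)
     R0 -= 4·R1  ⇒  (1, 0, 3)

pivot columns: 0, 1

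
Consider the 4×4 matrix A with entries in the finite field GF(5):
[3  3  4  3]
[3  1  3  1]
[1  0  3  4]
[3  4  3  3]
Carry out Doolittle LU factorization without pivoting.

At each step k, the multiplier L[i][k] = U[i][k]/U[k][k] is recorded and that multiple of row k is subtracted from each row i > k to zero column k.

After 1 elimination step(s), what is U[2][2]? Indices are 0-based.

U[2][2] = 0

Step 1: pivot at (0,0) is 3.
  row1 ← row1 − (1)·row0  ⇒  L[1][0]=1, U row1=(0, 3, 4, 3)
  row2 ← row2 − (2)·row0  ⇒  L[2][0]=2, U row2=(0, 4, 0, 3)
  row3 ← row3 − (1)·row0  ⇒  L[3][0]=1, U row3=(0, 1, 4, 0)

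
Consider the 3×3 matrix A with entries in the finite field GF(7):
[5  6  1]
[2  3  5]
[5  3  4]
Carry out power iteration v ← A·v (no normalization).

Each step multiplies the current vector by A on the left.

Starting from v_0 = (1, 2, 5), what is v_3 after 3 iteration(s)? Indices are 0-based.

v_3 = (1, 3, 1)

v_0 = (1, 2, 5).
v_1 = A·v_0 = (1, 5, 3).
v_2 = A·v_1 = (3, 4, 4).
v_3 = A·v_2 = (1, 3, 1).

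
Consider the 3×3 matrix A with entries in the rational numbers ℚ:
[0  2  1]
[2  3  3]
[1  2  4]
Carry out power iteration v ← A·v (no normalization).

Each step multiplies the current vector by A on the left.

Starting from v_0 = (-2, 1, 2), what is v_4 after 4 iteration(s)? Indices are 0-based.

v_4 = (926, 2113, 1954)

v_0 = (-2, 1, 2).
v_1 = A·v_0 = (4, 5, 8).
v_2 = A·v_1 = (18, 47, 46).
v_3 = A·v_2 = (140, 315, 296).
v_4 = A·v_3 = (926, 2113, 1954).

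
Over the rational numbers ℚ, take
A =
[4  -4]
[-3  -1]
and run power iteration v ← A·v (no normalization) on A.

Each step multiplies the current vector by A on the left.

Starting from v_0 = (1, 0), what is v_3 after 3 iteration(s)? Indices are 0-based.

v_0 = (1, 0).
v_1 = A·v_0 = (4, -3).
v_2 = A·v_1 = (28, -9).
v_3 = A·v_2 = (148, -75).

v_3 = (148, -75)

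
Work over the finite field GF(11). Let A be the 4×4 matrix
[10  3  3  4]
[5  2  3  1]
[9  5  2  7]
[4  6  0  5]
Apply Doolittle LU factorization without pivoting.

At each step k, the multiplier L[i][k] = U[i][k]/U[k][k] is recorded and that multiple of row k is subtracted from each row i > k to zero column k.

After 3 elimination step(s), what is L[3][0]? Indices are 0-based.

L[3][0] = 7

[col 0] pivot 10
  R1 -= 6*R0 → (0, 6, 7, 10)  (L[1][0] := 6)
  R2 -= 2*R0 → (0, 10, 7, 10)  (L[2][0] := 2)
  R3 -= 7*R0 → (0, 7, 1, 10)  (L[3][0] := 7)
[col 1] pivot 6
  R2 -= 9*R1 → (0, 0, 10, 8)  (L[2][1] := 9)
  R3 -= 3*R1 → (0, 0, 2, 2)  (L[3][1] := 3)
[col 2] pivot 10
  R3 -= 9*R2 → (0, 0, 0, 7)  (L[3][2] := 9)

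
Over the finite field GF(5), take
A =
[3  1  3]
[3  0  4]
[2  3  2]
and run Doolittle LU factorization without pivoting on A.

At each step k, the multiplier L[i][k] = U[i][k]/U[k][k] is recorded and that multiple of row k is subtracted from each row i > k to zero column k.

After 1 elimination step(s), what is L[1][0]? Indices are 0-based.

k=0: U[0][0]=3
  eliminate (1,0): mult=1, new row 1: (0, 4, 1); set L[1][0]=1
  eliminate (2,0): mult=4, new row 2: (0, 4, 0); set L[2][0]=4

L[1][0] = 1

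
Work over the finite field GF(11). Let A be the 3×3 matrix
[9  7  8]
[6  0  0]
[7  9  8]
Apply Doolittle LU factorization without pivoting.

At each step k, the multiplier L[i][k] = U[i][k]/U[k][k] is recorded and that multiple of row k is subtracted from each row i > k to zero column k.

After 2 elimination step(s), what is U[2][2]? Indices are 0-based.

k=0: U[0][0]=9
  eliminate (1,0): mult=8, new row 1: (0, 10, 2); set L[1][0]=8
  eliminate (2,0): mult=2, new row 2: (0, 6, 3); set L[2][0]=2
k=1: U[1][1]=10
  eliminate (2,1): mult=5, new row 2: (0, 0, 4); set L[2][1]=5

U[2][2] = 4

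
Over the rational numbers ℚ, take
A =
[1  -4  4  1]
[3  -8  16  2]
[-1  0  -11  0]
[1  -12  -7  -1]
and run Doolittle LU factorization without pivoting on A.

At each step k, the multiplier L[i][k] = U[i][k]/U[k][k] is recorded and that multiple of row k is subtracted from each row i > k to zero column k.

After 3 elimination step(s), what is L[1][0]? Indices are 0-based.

L[1][0] = 3

Step 1: pivot at (0,0) is 1.
  row1 ← row1 − (3)·row0  ⇒  L[1][0]=3, U row1=(0, 4, 4, -1)
  row2 ← row2 − (-1)·row0  ⇒  L[2][0]=-1, U row2=(0, -4, -7, 1)
  row3 ← row3 − (1)·row0  ⇒  L[3][0]=1, U row3=(0, -8, -11, -2)
Step 2: pivot at (1,1) is 4.
  row2 ← row2 − (-1)·row1  ⇒  L[2][1]=-1, U row2=(0, 0, -3, 0)
  row3 ← row3 − (-2)·row1  ⇒  L[3][1]=-2, U row3=(0, 0, -3, -4)
Step 3: pivot at (2,2) is -3.
  row3 ← row3 − (1)·row2  ⇒  L[3][2]=1, U row3=(0, 0, 0, -4)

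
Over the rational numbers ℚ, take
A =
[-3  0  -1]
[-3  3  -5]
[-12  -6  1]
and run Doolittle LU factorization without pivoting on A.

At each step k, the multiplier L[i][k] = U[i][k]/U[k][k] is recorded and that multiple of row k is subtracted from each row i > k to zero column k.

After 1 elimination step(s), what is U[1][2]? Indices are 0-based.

U[1][2] = -4

Step 1: pivot at (0,0) is -3.
  row1 ← row1 − (1)·row0  ⇒  L[1][0]=1, U row1=(0, 3, -4)
  row2 ← row2 − (4)·row0  ⇒  L[2][0]=4, U row2=(0, -6, 5)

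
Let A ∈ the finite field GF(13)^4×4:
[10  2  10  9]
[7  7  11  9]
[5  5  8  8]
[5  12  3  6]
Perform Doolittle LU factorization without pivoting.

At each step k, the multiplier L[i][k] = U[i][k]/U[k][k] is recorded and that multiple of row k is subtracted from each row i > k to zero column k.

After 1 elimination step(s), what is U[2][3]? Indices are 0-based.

[col 0] pivot 10
  R1 -= 2*R0 → (0, 3, 4, 4)  (L[1][0] := 2)
  R2 -= 7*R0 → (0, 4, 3, 10)  (L[2][0] := 7)
  R3 -= 7*R0 → (0, 11, 11, 8)  (L[3][0] := 7)

U[2][3] = 10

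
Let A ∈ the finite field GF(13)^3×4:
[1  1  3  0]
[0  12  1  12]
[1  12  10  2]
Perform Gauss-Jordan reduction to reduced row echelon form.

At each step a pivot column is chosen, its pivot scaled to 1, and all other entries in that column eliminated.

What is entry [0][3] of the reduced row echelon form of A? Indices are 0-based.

M[0][3] = 1

pivot(0,0)=1: scale R0 → (1, 1, 3, 0)
  clear (2,0): R2 −= (1)R0 → (0, 11, 7, 2)
pivot(1,1)=12: scale R1 → (0, 1, 12, 1)
  clear (0,1): R0 −= (1)R1 → (1, 0, 4, 12)
  clear (2,1): R2 −= (11)R1 → (0, 0, 5, 4)
pivot(2,2)=5: scale R2 → (0, 0, 1, 6)
  clear (0,2): R0 −= (4)R2 → (1, 0, 0, 1)
  clear (1,2): R1 −= (12)R2 → (0, 1, 0, 7)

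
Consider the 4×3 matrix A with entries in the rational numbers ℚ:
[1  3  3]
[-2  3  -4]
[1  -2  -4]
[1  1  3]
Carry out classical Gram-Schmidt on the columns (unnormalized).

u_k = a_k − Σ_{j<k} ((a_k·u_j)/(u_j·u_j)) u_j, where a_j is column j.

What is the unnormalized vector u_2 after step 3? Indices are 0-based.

u_2 = (-23/29, -344/145, -130/29, 77/145)

Step 1: u_0 = a_0 = (1, -2, 1, 1).
Step 2: u_1 = a_1 − (-4/7)·u_0 = (25/7, 13/7, -10/7, 11/7).
Step 3: u_2 = a_2 − (10/7)·u_0 − (96/145)·u_1 = (-23/29, -344/145, -130/29, 77/145).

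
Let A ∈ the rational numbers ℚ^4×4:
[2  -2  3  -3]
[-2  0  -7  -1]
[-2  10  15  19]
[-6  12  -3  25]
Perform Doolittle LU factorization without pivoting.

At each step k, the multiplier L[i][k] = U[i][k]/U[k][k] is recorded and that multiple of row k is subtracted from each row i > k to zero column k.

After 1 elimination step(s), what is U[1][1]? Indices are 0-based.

[col 0] pivot 2
  R1 -= -1*R0 → (0, -2, -4, -4)  (L[1][0] := -1)
  R2 -= -1*R0 → (0, 8, 18, 16)  (L[2][0] := -1)
  R3 -= -3*R0 → (0, 6, 6, 16)  (L[3][0] := -3)

U[1][1] = -2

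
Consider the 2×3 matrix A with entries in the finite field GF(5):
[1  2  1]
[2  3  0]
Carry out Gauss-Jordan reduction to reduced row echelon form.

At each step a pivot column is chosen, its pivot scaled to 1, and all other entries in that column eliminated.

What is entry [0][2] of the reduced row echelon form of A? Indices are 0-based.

[1] R0 /= 1  ⇒  (1, 2, 1)
     R1 -= 2·R0  ⇒  (0, 4, 3)
[2] R1 /= 4  ⇒  (0, 1, 2)
     R0 -= 2·R1  ⇒  (1, 0, 2)

M[0][2] = 2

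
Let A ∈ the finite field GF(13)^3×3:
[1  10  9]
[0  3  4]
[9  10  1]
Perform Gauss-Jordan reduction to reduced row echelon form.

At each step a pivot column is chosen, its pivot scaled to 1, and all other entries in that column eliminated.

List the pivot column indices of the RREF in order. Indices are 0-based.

pivot(0,0)=1: scale R0 → (1, 10, 9)
  clear (2,0): R2 −= (9)R0 → (0, 11, 11)
pivot(1,1)=3: scale R1 → (0, 1, 10)
  clear (0,1): R0 −= (10)R1 → (1, 0, 0)
  clear (2,1): R2 −= (11)R1 → (0, 0, 5)
pivot(2,2)=5: scale R2 → (0, 0, 1)
  clear (1,2): R1 −= (10)R2 → (0, 1, 0)

pivot columns: 0, 1, 2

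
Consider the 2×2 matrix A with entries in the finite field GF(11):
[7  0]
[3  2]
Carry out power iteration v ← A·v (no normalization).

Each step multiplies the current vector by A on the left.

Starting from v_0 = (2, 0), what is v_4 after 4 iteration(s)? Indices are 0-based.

v_0 = (2, 0).
v_1 = A·v_0 = (3, 6).
v_2 = A·v_1 = (10, 10).
v_3 = A·v_2 = (4, 6).
v_4 = A·v_3 = (6, 2).

v_4 = (6, 2)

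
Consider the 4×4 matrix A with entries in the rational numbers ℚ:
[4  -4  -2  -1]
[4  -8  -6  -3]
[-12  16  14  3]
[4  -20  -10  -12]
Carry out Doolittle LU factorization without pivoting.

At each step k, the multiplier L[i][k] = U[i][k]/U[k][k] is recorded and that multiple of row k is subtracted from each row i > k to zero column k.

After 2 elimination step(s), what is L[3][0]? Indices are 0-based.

L[3][0] = 1

Step 1: pivot at (0,0) is 4.
  row1 ← row1 − (1)·row0  ⇒  L[1][0]=1, U row1=(0, -4, -4, -2)
  row2 ← row2 − (-3)·row0  ⇒  L[2][0]=-3, U row2=(0, 4, 8, 0)
  row3 ← row3 − (1)·row0  ⇒  L[3][0]=1, U row3=(0, -16, -8, -11)
Step 2: pivot at (1,1) is -4.
  row2 ← row2 − (-1)·row1  ⇒  L[2][1]=-1, U row2=(0, 0, 4, -2)
  row3 ← row3 − (4)·row1  ⇒  L[3][1]=4, U row3=(0, 0, 8, -3)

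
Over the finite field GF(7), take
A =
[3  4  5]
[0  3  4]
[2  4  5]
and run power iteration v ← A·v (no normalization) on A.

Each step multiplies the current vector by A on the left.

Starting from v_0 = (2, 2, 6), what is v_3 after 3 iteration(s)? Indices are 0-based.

v_3 = (0, 3, 0)

v_0 = (2, 2, 6).
v_1 = A·v_0 = (2, 2, 0).
v_2 = A·v_1 = (0, 6, 5).
v_3 = A·v_2 = (0, 3, 0).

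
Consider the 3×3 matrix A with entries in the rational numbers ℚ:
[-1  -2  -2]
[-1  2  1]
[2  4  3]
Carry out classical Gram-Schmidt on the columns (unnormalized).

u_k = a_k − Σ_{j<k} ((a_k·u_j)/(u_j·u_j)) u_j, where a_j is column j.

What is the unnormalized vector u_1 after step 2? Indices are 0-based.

u_1 = (-2/3, 10/3, 4/3)

Step 1: u_0 = a_0 = (-1, -1, 2).
Step 2: u_1 = a_1 − (4/3)·u_0 = (-2/3, 10/3, 4/3).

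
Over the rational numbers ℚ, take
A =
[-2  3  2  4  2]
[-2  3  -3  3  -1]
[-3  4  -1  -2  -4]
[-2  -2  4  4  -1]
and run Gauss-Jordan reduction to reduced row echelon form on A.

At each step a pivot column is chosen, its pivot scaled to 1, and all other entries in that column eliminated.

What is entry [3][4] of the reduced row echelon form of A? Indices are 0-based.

pivot(0,0)=-2: scale R0 → (1, -3/2, -1, -2, -1)
  clear (1,0): R1 −= (-2)R0 → (0, 0, -5, -1, -3)
  clear (2,0): R2 −= (-3)R0 → (0, -1/2, -4, -8, -7)
  clear (3,0): R3 −= (-2)R0 → (0, -5, 2, 0, -3)
pivot(1,1): swap R1↔R2
pivot(1,1)=-1/2: scale R1 → (0, 1, 8, 16, 14)
  clear (0,1): R0 −= (-3/2)R1 → (1, 0, 11, 22, 20)
  clear (3,1): R3 −= (-5)R1 → (0, 0, 42, 80, 67)
pivot(2,2)=-5: scale R2 → (0, 0, 1, 1/5, 3/5)
  clear (0,2): R0 −= (11)R2 → (1, 0, 0, 99/5, 67/5)
  clear (1,2): R1 −= (8)R2 → (0, 1, 0, 72/5, 46/5)
  clear (3,2): R3 −= (42)R2 → (0, 0, 0, 358/5, 209/5)
pivot(3,3)=358/5: scale R3 → (0, 0, 0, 1, 209/358)
  clear (0,3): R0 −= (99/5)R3 → (1, 0, 0, 0, 659/358)
  clear (1,3): R1 −= (72/5)R3 → (0, 1, 0, 0, 142/179)
  clear (2,3): R2 −= (1/5)R3 → (0, 0, 1, 0, 173/358)

M[3][4] = 209/358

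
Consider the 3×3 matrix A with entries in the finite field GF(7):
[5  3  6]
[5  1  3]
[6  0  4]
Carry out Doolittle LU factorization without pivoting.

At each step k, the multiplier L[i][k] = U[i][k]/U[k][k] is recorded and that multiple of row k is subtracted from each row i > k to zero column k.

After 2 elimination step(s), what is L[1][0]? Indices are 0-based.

L[1][0] = 1

Step 1: pivot at (0,0) is 5.
  row1 ← row1 − (1)·row0  ⇒  L[1][0]=1, U row1=(0, 5, 4)
  row2 ← row2 − (4)·row0  ⇒  L[2][0]=4, U row2=(0, 2, 1)
Step 2: pivot at (1,1) is 5.
  row2 ← row2 − (6)·row1  ⇒  L[2][1]=6, U row2=(0, 0, 5)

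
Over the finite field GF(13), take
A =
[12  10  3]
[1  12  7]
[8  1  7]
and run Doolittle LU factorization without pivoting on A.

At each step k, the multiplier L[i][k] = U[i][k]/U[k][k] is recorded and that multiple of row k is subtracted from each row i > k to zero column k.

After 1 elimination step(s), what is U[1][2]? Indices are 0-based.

U[1][2] = 10

[col 0] pivot 12
  R1 -= 12*R0 → (0, 9, 10)  (L[1][0] := 12)
  R2 -= 5*R0 → (0, 3, 5)  (L[2][0] := 5)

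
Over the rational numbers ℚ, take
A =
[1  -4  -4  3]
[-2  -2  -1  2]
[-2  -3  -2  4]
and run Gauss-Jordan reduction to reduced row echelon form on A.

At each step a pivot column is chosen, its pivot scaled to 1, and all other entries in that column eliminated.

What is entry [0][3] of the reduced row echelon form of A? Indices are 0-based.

pivot(0,0)=1: scale R0 → (1, -4, -4, 3)
  clear (1,0): R1 −= (-2)R0 → (0, -10, -9, 8)
  clear (2,0): R2 −= (-2)R0 → (0, -11, -10, 10)
pivot(1,1)=-10: scale R1 → (0, 1, 9/10, -4/5)
  clear (0,1): R0 −= (-4)R1 → (1, 0, -2/5, -1/5)
  clear (2,1): R2 −= (-11)R1 → (0, 0, -1/10, 6/5)
pivot(2,2)=-1/10: scale R2 → (0, 0, 1, -12)
  clear (0,2): R0 −= (-2/5)R2 → (1, 0, 0, -5)
  clear (1,2): R1 −= (9/10)R2 → (0, 1, 0, 10)

M[0][3] = -5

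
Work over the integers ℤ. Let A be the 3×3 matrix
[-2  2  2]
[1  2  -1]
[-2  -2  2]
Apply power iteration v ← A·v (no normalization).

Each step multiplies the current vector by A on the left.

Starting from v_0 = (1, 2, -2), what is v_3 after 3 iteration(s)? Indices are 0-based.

v_0 = (1, 2, -2).
v_1 = A·v_0 = (-2, 7, -10).
v_2 = A·v_1 = (-2, 22, -30).
v_3 = A·v_2 = (-12, 72, -100).

v_3 = (-12, 72, -100)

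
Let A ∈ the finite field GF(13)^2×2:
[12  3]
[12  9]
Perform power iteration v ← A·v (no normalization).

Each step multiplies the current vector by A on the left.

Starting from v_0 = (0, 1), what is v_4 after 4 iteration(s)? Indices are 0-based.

v_4 = (4, 3)

v_0 = (0, 1).
v_1 = A·v_0 = (3, 9).
v_2 = A·v_1 = (11, 0).
v_3 = A·v_2 = (2, 2).
v_4 = A·v_3 = (4, 3).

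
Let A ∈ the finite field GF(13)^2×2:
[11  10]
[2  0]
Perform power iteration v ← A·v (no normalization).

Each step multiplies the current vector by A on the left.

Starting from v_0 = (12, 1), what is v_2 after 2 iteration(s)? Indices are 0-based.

v_2 = (8, 11)

v_0 = (12, 1).
v_1 = A·v_0 = (12, 11).
v_2 = A·v_1 = (8, 11).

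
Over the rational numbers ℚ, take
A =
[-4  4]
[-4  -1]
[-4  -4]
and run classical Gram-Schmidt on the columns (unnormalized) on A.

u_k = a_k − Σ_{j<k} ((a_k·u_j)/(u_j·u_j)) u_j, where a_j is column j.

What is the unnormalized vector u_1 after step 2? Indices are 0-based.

u_1 = (13/3, -2/3, -11/3)

Step 1: u_0 = a_0 = (-4, -4, -4).
Step 2: u_1 = a_1 − (1/12)·u_0 = (13/3, -2/3, -11/3).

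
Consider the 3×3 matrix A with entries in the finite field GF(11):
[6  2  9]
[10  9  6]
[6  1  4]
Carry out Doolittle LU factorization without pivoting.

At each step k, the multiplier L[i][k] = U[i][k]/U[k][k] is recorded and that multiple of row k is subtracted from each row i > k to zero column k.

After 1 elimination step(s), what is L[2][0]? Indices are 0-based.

Step 1: pivot at (0,0) is 6.
  row1 ← row1 − (9)·row0  ⇒  L[1][0]=9, U row1=(0, 2, 2)
  row2 ← row2 − (1)·row0  ⇒  L[2][0]=1, U row2=(0, 10, 6)

L[2][0] = 1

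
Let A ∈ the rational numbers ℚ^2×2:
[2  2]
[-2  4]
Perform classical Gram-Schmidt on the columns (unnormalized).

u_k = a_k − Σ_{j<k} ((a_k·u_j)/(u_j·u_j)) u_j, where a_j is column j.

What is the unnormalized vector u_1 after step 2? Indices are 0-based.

Step 1: u_0 = a_0 = (2, -2).
Step 2: u_1 = a_1 − (-1/2)·u_0 = (3, 3).

u_1 = (3, 3)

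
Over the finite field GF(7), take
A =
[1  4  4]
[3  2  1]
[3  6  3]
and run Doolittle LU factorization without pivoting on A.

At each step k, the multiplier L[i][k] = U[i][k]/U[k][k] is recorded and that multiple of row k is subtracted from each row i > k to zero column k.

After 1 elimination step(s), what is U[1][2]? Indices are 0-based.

U[1][2] = 3

[col 0] pivot 1
  R1 -= 3*R0 → (0, 4, 3)  (L[1][0] := 3)
  R2 -= 3*R0 → (0, 1, 5)  (L[2][0] := 3)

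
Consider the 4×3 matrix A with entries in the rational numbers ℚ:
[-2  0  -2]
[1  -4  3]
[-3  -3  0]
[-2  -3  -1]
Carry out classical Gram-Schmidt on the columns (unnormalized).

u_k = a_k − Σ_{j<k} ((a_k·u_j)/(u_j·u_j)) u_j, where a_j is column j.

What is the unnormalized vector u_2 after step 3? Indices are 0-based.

u_2 = (-172/491, 24/491, 432/491, -464/491)

Step 1: u_0 = a_0 = (-2, 1, -3, -2).
Step 2: u_1 = a_1 − (11/18)·u_0 = (11/9, -83/18, -7/6, -16/9).
Step 3: u_2 = a_2 − (1/2)·u_0 − (-261/491)·u_1 = (-172/491, 24/491, 432/491, -464/491).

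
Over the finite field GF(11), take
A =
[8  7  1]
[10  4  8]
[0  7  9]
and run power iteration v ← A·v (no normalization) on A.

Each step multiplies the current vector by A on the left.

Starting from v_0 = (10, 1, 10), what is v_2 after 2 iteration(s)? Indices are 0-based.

v_0 = (10, 1, 10).
v_1 = A·v_0 = (9, 8, 9).
v_2 = A·v_1 = (5, 7, 5).

v_2 = (5, 7, 5)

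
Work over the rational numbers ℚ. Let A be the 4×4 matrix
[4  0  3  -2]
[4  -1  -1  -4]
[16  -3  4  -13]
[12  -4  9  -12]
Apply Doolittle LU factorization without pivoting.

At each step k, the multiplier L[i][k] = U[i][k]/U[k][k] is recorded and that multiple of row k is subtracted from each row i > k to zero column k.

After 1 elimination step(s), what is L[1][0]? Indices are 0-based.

L[1][0] = 1

Step 1: pivot at (0,0) is 4.
  row1 ← row1 − (1)·row0  ⇒  L[1][0]=1, U row1=(0, -1, -4, -2)
  row2 ← row2 − (4)·row0  ⇒  L[2][0]=4, U row2=(0, -3, -8, -5)
  row3 ← row3 − (3)·row0  ⇒  L[3][0]=3, U row3=(0, -4, 0, -6)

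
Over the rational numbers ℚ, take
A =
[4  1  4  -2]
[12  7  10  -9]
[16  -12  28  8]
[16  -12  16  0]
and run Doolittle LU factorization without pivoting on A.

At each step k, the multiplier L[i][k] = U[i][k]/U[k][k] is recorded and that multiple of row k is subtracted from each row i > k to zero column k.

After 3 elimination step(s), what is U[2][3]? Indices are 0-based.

Step 1: pivot at (0,0) is 4.
  row1 ← row1 − (3)·row0  ⇒  L[1][0]=3, U row1=(0, 4, -2, -3)
  row2 ← row2 − (4)·row0  ⇒  L[2][0]=4, U row2=(0, -16, 12, 16)
  row3 ← row3 − (4)·row0  ⇒  L[3][0]=4, U row3=(0, -16, 0, 8)
Step 2: pivot at (1,1) is 4.
  row2 ← row2 − (-4)·row1  ⇒  L[2][1]=-4, U row2=(0, 0, 4, 4)
  row3 ← row3 − (-4)·row1  ⇒  L[3][1]=-4, U row3=(0, 0, -8, -4)
Step 3: pivot at (2,2) is 4.
  row3 ← row3 − (-2)·row2  ⇒  L[3][2]=-2, U row3=(0, 0, 0, 4)

U[2][3] = 4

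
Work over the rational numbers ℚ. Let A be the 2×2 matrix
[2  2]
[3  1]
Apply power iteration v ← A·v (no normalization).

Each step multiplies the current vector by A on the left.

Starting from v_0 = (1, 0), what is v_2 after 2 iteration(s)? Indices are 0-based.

v_2 = (10, 9)

v_0 = (1, 0).
v_1 = A·v_0 = (2, 3).
v_2 = A·v_1 = (10, 9).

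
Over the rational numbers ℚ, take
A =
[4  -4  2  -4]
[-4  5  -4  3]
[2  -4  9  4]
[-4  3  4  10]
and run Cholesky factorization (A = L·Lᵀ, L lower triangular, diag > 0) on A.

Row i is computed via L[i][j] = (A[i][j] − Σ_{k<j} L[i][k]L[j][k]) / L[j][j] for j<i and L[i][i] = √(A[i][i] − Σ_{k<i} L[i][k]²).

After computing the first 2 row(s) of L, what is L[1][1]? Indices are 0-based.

L[1][1] = 1

Step 1: L[0][0] = √(4) = 2.
  L[1][0] = (-4) / L[0][0] = -2.
Step 2: L[1][1] = √(1) = 1.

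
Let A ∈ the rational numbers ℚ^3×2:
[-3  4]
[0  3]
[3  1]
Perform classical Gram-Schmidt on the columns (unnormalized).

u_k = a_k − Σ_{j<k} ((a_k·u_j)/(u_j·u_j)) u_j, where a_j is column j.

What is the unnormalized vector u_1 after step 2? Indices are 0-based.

Step 1: u_0 = a_0 = (-3, 0, 3).
Step 2: u_1 = a_1 − (-1/2)·u_0 = (5/2, 3, 5/2).

u_1 = (5/2, 3, 5/2)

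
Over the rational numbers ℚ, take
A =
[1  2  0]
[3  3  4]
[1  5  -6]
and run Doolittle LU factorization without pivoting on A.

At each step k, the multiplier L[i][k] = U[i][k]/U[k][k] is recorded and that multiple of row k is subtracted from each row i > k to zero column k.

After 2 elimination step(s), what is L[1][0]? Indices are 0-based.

Step 1: pivot at (0,0) is 1.
  row1 ← row1 − (3)·row0  ⇒  L[1][0]=3, U row1=(0, -3, 4)
  row2 ← row2 − (1)·row0  ⇒  L[2][0]=1, U row2=(0, 3, -6)
Step 2: pivot at (1,1) is -3.
  row2 ← row2 − (-1)·row1  ⇒  L[2][1]=-1, U row2=(0, 0, -2)

L[1][0] = 3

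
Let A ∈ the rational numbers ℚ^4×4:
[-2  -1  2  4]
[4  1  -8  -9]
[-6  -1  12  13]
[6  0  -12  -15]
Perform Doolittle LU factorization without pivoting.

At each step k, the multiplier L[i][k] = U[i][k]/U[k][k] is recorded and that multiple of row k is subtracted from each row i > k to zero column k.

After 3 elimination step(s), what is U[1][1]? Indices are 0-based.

k=0: U[0][0]=-2
  eliminate (1,0): mult=-2, new row 1: (0, -1, -4, -1); set L[1][0]=-2
  eliminate (2,0): mult=3, new row 2: (0, 2, 6, 1); set L[2][0]=3
  eliminate (3,0): mult=-3, new row 3: (0, -3, -6, -3); set L[3][0]=-3
k=1: U[1][1]=-1
  eliminate (2,1): mult=-2, new row 2: (0, 0, -2, -1); set L[2][1]=-2
  eliminate (3,1): mult=3, new row 3: (0, 0, 6, 0); set L[3][1]=3
k=2: U[2][2]=-2
  eliminate (3,2): mult=-3, new row 3: (0, 0, 0, -3); set L[3][2]=-3

U[1][1] = -1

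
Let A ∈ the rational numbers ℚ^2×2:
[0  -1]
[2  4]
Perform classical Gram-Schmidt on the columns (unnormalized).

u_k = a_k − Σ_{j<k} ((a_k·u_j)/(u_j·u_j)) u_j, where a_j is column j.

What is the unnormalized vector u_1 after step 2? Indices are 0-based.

Step 1: u_0 = a_0 = (0, 2).
Step 2: u_1 = a_1 − (2)·u_0 = (-1, 0).

u_1 = (-1, 0)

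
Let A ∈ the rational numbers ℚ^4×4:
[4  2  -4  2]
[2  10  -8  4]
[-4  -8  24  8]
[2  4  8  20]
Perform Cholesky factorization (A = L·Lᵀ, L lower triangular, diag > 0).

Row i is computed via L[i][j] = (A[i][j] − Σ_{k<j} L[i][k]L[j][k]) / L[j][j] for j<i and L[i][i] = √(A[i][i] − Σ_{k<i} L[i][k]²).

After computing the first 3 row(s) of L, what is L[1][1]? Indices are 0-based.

Step 1: L[0][0] = √(4) = 2.
  L[1][0] = (2) / L[0][0] = 1.
Step 2: L[1][1] = √(9) = 3.
  L[2][0] = (-4) / L[0][0] = -2.
  L[2][1] = (-6) / L[1][1] = -2.
Step 3: L[2][2] = √(16) = 4.

L[1][1] = 3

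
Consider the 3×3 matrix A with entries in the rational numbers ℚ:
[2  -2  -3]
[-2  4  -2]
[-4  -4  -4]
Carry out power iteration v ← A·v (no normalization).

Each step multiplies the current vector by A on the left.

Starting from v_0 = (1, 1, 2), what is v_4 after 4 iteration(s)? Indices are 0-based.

v_4 = (1760, 1424, 4384)

v_0 = (1, 1, 2).
v_1 = A·v_0 = (-6, -2, -16).
v_2 = A·v_1 = (40, 36, 96).
v_3 = A·v_2 = (-280, -128, -688).
v_4 = A·v_3 = (1760, 1424, 4384).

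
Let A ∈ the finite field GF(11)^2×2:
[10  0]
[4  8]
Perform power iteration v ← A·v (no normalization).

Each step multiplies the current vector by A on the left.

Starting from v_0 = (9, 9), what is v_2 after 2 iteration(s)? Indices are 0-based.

v_2 = (9, 3)

v_0 = (9, 9).
v_1 = A·v_0 = (2, 9).
v_2 = A·v_1 = (9, 3).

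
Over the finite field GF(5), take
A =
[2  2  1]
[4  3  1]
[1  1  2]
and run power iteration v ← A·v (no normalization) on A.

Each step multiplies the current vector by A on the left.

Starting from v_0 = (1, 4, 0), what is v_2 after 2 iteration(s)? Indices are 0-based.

v_2 = (2, 3, 1)

v_0 = (1, 4, 0).
v_1 = A·v_0 = (0, 1, 0).
v_2 = A·v_1 = (2, 3, 1).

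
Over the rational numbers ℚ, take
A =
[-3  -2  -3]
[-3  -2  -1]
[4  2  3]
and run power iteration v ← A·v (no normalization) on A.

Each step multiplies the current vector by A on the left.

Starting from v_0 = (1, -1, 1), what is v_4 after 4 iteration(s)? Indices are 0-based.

v_4 = (37, 59, -47)

v_0 = (1, -1, 1).
v_1 = A·v_0 = (-4, -2, 5).
v_2 = A·v_1 = (1, 11, -5).
v_3 = A·v_2 = (-10, -20, 11).
v_4 = A·v_3 = (37, 59, -47).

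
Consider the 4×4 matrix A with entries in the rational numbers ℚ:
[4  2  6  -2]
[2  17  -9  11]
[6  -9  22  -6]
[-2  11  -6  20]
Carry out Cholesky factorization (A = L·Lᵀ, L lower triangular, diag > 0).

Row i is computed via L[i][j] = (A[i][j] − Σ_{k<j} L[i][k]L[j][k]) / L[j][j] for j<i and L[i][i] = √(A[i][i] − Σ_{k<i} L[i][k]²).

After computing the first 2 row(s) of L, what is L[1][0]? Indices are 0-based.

L[1][0] = 1

Step 1: L[0][0] = √(4) = 2.
  L[1][0] = (2) / L[0][0] = 1.
Step 2: L[1][1] = √(16) = 4.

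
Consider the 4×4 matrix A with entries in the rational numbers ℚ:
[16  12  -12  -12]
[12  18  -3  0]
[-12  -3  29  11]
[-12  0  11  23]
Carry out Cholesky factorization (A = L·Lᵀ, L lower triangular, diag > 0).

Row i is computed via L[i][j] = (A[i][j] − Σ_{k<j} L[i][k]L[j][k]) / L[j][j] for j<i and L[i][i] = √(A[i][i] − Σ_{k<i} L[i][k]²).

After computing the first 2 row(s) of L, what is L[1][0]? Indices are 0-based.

L[1][0] = 3

Step 1: L[0][0] = √(16) = 4.
  L[1][0] = (12) / L[0][0] = 3.
Step 2: L[1][1] = √(9) = 3.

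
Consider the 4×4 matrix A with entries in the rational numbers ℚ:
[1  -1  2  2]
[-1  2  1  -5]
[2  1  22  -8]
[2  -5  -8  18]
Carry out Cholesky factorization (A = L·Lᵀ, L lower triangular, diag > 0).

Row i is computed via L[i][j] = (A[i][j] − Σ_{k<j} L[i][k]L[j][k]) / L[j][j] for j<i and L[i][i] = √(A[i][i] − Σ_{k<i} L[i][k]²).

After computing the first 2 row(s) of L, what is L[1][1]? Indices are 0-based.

Step 1: L[0][0] = √(1) = 1.
  L[1][0] = (-1) / L[0][0] = -1.
Step 2: L[1][1] = √(1) = 1.

L[1][1] = 1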